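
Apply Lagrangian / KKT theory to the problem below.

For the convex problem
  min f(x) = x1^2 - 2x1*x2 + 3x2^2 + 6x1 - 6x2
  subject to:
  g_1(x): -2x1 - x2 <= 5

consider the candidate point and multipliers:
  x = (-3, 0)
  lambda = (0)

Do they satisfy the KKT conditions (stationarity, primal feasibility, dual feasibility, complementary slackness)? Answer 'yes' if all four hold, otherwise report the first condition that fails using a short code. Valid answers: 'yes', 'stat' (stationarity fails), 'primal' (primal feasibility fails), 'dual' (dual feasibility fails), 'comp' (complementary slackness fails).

Gradient of f: grad f(x) = Q x + c = (0, 0)
Constraint values g_i(x) = a_i^T x - b_i:
  g_1((-3, 0)) = 1
Stationarity residual: grad f(x) + sum_i lambda_i a_i = (0, 0)
  -> stationarity OK
Primal feasibility (all g_i <= 0): FAILS
Dual feasibility (all lambda_i >= 0): OK
Complementary slackness (lambda_i * g_i(x) = 0 for all i): OK

Verdict: the first failing condition is primal_feasibility -> primal.

primal


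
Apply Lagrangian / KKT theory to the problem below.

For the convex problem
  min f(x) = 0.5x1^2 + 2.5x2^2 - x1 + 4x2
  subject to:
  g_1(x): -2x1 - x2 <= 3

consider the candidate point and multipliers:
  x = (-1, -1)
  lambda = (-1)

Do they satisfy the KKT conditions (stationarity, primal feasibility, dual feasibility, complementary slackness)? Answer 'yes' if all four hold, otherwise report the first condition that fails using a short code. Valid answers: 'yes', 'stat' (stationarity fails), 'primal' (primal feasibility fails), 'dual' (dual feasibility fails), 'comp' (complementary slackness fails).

Gradient of f: grad f(x) = Q x + c = (-2, -1)
Constraint values g_i(x) = a_i^T x - b_i:
  g_1((-1, -1)) = 0
Stationarity residual: grad f(x) + sum_i lambda_i a_i = (0, 0)
  -> stationarity OK
Primal feasibility (all g_i <= 0): OK
Dual feasibility (all lambda_i >= 0): FAILS
Complementary slackness (lambda_i * g_i(x) = 0 for all i): OK

Verdict: the first failing condition is dual_feasibility -> dual.

dual


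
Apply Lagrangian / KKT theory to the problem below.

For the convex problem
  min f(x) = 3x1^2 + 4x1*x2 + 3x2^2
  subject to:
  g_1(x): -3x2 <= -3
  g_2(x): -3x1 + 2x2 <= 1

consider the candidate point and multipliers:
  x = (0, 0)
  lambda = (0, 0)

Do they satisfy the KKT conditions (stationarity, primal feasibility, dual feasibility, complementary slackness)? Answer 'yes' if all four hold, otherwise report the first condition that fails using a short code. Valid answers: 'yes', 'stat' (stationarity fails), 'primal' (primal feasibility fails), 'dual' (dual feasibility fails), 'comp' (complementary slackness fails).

Gradient of f: grad f(x) = Q x + c = (0, 0)
Constraint values g_i(x) = a_i^T x - b_i:
  g_1((0, 0)) = 3
  g_2((0, 0)) = -1
Stationarity residual: grad f(x) + sum_i lambda_i a_i = (0, 0)
  -> stationarity OK
Primal feasibility (all g_i <= 0): FAILS
Dual feasibility (all lambda_i >= 0): OK
Complementary slackness (lambda_i * g_i(x) = 0 for all i): OK

Verdict: the first failing condition is primal_feasibility -> primal.

primal


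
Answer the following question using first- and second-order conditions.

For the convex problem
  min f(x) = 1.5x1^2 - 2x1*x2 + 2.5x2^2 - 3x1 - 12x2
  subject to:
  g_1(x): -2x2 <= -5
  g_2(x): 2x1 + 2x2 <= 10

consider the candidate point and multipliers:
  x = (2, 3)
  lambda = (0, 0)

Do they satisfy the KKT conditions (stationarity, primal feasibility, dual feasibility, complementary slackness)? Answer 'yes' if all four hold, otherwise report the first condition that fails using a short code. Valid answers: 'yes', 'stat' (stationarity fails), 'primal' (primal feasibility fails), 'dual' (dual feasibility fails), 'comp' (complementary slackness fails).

Gradient of f: grad f(x) = Q x + c = (-3, -1)
Constraint values g_i(x) = a_i^T x - b_i:
  g_1((2, 3)) = -1
  g_2((2, 3)) = 0
Stationarity residual: grad f(x) + sum_i lambda_i a_i = (-3, -1)
  -> stationarity FAILS
Primal feasibility (all g_i <= 0): OK
Dual feasibility (all lambda_i >= 0): OK
Complementary slackness (lambda_i * g_i(x) = 0 for all i): OK

Verdict: the first failing condition is stationarity -> stat.

stat


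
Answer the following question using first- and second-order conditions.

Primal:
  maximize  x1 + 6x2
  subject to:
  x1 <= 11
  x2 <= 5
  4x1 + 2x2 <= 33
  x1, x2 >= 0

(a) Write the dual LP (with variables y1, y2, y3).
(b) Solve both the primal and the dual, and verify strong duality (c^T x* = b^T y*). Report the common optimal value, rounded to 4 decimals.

The standard primal-dual pair for 'max c^T x s.t. A x <= b, x >= 0' is:
  Dual:  min b^T y  s.t.  A^T y >= c,  y >= 0.

So the dual LP is:
  minimize  11y1 + 5y2 + 33y3
  subject to:
    y1 + 4y3 >= 1
    y2 + 2y3 >= 6
    y1, y2, y3 >= 0

Solving the primal: x* = (5.75, 5).
  primal value c^T x* = 35.75.
Solving the dual: y* = (0, 5.5, 0.25).
  dual value b^T y* = 35.75.
Strong duality: c^T x* = b^T y*. Confirmed.

35.75


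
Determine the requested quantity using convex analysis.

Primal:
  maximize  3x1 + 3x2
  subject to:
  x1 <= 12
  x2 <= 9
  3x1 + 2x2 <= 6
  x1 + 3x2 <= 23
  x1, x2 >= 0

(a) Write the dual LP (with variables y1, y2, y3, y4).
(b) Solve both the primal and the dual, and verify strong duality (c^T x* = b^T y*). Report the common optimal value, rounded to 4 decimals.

The standard primal-dual pair for 'max c^T x s.t. A x <= b, x >= 0' is:
  Dual:  min b^T y  s.t.  A^T y >= c,  y >= 0.

So the dual LP is:
  minimize  12y1 + 9y2 + 6y3 + 23y4
  subject to:
    y1 + 3y3 + y4 >= 3
    y2 + 2y3 + 3y4 >= 3
    y1, y2, y3, y4 >= 0

Solving the primal: x* = (0, 3).
  primal value c^T x* = 9.
Solving the dual: y* = (0, 0, 1.5, 0).
  dual value b^T y* = 9.
Strong duality: c^T x* = b^T y*. Confirmed.

9


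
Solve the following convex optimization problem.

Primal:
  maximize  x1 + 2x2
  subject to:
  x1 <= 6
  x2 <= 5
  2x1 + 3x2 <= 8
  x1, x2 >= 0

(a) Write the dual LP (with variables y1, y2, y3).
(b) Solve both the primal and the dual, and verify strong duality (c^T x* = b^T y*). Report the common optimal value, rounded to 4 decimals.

The standard primal-dual pair for 'max c^T x s.t. A x <= b, x >= 0' is:
  Dual:  min b^T y  s.t.  A^T y >= c,  y >= 0.

So the dual LP is:
  minimize  6y1 + 5y2 + 8y3
  subject to:
    y1 + 2y3 >= 1
    y2 + 3y3 >= 2
    y1, y2, y3 >= 0

Solving the primal: x* = (0, 2.6667).
  primal value c^T x* = 5.3333.
Solving the dual: y* = (0, 0, 0.6667).
  dual value b^T y* = 5.3333.
Strong duality: c^T x* = b^T y*. Confirmed.

5.3333


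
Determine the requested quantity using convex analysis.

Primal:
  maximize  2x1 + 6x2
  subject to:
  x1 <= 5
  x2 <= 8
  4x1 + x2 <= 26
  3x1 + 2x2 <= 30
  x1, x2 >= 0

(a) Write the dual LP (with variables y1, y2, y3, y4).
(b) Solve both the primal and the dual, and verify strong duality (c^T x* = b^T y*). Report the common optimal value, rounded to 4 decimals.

The standard primal-dual pair for 'max c^T x s.t. A x <= b, x >= 0' is:
  Dual:  min b^T y  s.t.  A^T y >= c,  y >= 0.

So the dual LP is:
  minimize  5y1 + 8y2 + 26y3 + 30y4
  subject to:
    y1 + 4y3 + 3y4 >= 2
    y2 + y3 + 2y4 >= 6
    y1, y2, y3, y4 >= 0

Solving the primal: x* = (4.5, 8).
  primal value c^T x* = 57.
Solving the dual: y* = (0, 5.5, 0.5, 0).
  dual value b^T y* = 57.
Strong duality: c^T x* = b^T y*. Confirmed.

57


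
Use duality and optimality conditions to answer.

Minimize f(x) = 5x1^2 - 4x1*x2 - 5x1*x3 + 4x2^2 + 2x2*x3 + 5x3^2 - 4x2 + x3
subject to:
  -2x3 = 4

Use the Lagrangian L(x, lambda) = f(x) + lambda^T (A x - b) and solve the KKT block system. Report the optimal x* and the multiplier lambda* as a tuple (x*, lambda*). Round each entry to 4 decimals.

Form the Lagrangian:
  L(x, lambda) = (1/2) x^T Q x + c^T x + lambda^T (A x - b)
Stationarity (grad_x L = 0): Q x + c + A^T lambda = 0.
Primal feasibility: A x = b.

This gives the KKT block system:
  [ Q   A^T ] [ x     ]   [-c ]
  [ A    0  ] [ lambda ] = [ b ]

Solving the linear system:
  x*      = (-0.75, 0.625, -2)
  lambda* = (-7)
  f(x*)   = 11.75

x* = (-0.75, 0.625, -2), lambda* = (-7)


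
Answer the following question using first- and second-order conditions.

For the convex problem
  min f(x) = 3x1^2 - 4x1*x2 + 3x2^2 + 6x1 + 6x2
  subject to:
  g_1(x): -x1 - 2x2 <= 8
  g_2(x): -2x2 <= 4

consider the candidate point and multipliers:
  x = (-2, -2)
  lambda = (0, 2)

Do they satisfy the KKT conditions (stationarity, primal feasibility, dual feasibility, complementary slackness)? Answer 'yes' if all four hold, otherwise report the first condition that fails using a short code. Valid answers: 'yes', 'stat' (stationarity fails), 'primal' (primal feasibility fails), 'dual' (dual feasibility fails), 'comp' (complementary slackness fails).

Gradient of f: grad f(x) = Q x + c = (2, 2)
Constraint values g_i(x) = a_i^T x - b_i:
  g_1((-2, -2)) = -2
  g_2((-2, -2)) = 0
Stationarity residual: grad f(x) + sum_i lambda_i a_i = (2, -2)
  -> stationarity FAILS
Primal feasibility (all g_i <= 0): OK
Dual feasibility (all lambda_i >= 0): OK
Complementary slackness (lambda_i * g_i(x) = 0 for all i): OK

Verdict: the first failing condition is stationarity -> stat.

stat


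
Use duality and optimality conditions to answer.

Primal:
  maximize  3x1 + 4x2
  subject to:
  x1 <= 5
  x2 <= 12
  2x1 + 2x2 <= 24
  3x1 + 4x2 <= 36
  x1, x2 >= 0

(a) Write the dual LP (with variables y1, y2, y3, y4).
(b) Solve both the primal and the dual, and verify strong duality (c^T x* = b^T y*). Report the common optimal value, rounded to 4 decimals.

The standard primal-dual pair for 'max c^T x s.t. A x <= b, x >= 0' is:
  Dual:  min b^T y  s.t.  A^T y >= c,  y >= 0.

So the dual LP is:
  minimize  5y1 + 12y2 + 24y3 + 36y4
  subject to:
    y1 + 2y3 + 3y4 >= 3
    y2 + 2y3 + 4y4 >= 4
    y1, y2, y3, y4 >= 0

Solving the primal: x* = (5, 5.25).
  primal value c^T x* = 36.
Solving the dual: y* = (0, 0, 0, 1).
  dual value b^T y* = 36.
Strong duality: c^T x* = b^T y*. Confirmed.

36


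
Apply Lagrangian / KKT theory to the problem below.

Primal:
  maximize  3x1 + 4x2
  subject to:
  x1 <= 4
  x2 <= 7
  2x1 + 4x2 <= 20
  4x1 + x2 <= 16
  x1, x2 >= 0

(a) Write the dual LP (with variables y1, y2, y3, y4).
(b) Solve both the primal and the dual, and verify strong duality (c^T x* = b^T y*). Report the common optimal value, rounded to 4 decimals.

The standard primal-dual pair for 'max c^T x s.t. A x <= b, x >= 0' is:
  Dual:  min b^T y  s.t.  A^T y >= c,  y >= 0.

So the dual LP is:
  minimize  4y1 + 7y2 + 20y3 + 16y4
  subject to:
    y1 + 2y3 + 4y4 >= 3
    y2 + 4y3 + y4 >= 4
    y1, y2, y3, y4 >= 0

Solving the primal: x* = (3.1429, 3.4286).
  primal value c^T x* = 23.1429.
Solving the dual: y* = (0, 0, 0.9286, 0.2857).
  dual value b^T y* = 23.1429.
Strong duality: c^T x* = b^T y*. Confirmed.

23.1429


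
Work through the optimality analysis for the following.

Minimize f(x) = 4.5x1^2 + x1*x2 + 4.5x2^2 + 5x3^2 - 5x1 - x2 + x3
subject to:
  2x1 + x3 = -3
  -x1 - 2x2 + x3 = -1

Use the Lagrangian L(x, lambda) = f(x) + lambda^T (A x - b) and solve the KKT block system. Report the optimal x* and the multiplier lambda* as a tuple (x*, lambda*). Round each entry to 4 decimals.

Form the Lagrangian:
  L(x, lambda) = (1/2) x^T Q x + c^T x + lambda^T (A x - b)
Stationarity (grad_x L = 0): Q x + c + A^T lambda = 0.
Primal feasibility: A x = b.

This gives the KKT block system:
  [ Q   A^T ] [ x     ]   [-c ]
  [ A    0  ] [ lambda ] = [ b ]

Solving the linear system:
  x*      = (-1.0113, 0.517, -0.9774)
  lambda* = (7.4528, 1.3208)
  f(x*)   = 13.6208

x* = (-1.0113, 0.517, -0.9774), lambda* = (7.4528, 1.3208)


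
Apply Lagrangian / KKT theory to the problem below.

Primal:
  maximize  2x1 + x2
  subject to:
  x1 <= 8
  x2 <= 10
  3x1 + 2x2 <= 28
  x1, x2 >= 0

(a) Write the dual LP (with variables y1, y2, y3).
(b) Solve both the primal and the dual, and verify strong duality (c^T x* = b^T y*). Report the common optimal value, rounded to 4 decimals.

The standard primal-dual pair for 'max c^T x s.t. A x <= b, x >= 0' is:
  Dual:  min b^T y  s.t.  A^T y >= c,  y >= 0.

So the dual LP is:
  minimize  8y1 + 10y2 + 28y3
  subject to:
    y1 + 3y3 >= 2
    y2 + 2y3 >= 1
    y1, y2, y3 >= 0

Solving the primal: x* = (8, 2).
  primal value c^T x* = 18.
Solving the dual: y* = (0.5, 0, 0.5).
  dual value b^T y* = 18.
Strong duality: c^T x* = b^T y*. Confirmed.

18


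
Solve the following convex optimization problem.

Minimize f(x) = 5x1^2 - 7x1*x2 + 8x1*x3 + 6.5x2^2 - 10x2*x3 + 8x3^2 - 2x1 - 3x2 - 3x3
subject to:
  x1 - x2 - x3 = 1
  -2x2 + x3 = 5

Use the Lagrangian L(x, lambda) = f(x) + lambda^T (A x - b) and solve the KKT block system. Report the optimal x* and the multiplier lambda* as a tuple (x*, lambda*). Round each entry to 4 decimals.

Form the Lagrangian:
  L(x, lambda) = (1/2) x^T Q x + c^T x + lambda^T (A x - b)
Stationarity (grad_x L = 0): Q x + c + A^T lambda = 0.
Primal feasibility: A x = b.

This gives the KKT block system:
  [ Q   A^T ] [ x     ]   [-c ]
  [ A    0  ] [ lambda ] = [ b ]

Solving the linear system:
  x*      = (-1.442, -2.4807, 0.0387)
  lambda* = (-1.2541, -12.1436)
  f(x*)   = 36.0912

x* = (-1.442, -2.4807, 0.0387), lambda* = (-1.2541, -12.1436)


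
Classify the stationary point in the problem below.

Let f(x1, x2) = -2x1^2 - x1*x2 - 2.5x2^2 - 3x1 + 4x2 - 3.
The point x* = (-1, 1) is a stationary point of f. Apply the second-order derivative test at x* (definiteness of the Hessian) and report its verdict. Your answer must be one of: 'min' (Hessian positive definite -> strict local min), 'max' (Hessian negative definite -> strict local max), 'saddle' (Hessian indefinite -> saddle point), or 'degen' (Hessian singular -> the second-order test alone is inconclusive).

Compute the Hessian H = grad^2 f:
  H = [[-4, -1], [-1, -5]]
Verify stationarity: grad f(x*) = H x* + g = (0, 0).
Eigenvalues of H: -5.618, -3.382.
Both eigenvalues < 0, so H is negative definite -> x* is a strict local max.

max


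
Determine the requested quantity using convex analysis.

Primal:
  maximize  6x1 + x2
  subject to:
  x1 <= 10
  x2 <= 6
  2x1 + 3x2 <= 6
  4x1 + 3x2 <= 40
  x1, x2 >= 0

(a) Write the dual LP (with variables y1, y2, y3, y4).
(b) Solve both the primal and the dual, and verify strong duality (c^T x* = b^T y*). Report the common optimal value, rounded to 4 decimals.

The standard primal-dual pair for 'max c^T x s.t. A x <= b, x >= 0' is:
  Dual:  min b^T y  s.t.  A^T y >= c,  y >= 0.

So the dual LP is:
  minimize  10y1 + 6y2 + 6y3 + 40y4
  subject to:
    y1 + 2y3 + 4y4 >= 6
    y2 + 3y3 + 3y4 >= 1
    y1, y2, y3, y4 >= 0

Solving the primal: x* = (3, 0).
  primal value c^T x* = 18.
Solving the dual: y* = (0, 0, 3, 0).
  dual value b^T y* = 18.
Strong duality: c^T x* = b^T y*. Confirmed.

18


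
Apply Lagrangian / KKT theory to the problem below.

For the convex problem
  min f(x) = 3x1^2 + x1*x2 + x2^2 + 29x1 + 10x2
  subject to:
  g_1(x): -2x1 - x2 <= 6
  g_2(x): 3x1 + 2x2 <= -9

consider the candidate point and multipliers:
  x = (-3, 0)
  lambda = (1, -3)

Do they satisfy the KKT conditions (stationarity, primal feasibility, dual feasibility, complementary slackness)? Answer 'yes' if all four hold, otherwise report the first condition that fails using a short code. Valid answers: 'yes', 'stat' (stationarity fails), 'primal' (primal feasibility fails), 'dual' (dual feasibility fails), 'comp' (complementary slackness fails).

Gradient of f: grad f(x) = Q x + c = (11, 7)
Constraint values g_i(x) = a_i^T x - b_i:
  g_1((-3, 0)) = 0
  g_2((-3, 0)) = 0
Stationarity residual: grad f(x) + sum_i lambda_i a_i = (0, 0)
  -> stationarity OK
Primal feasibility (all g_i <= 0): OK
Dual feasibility (all lambda_i >= 0): FAILS
Complementary slackness (lambda_i * g_i(x) = 0 for all i): OK

Verdict: the first failing condition is dual_feasibility -> dual.

dual


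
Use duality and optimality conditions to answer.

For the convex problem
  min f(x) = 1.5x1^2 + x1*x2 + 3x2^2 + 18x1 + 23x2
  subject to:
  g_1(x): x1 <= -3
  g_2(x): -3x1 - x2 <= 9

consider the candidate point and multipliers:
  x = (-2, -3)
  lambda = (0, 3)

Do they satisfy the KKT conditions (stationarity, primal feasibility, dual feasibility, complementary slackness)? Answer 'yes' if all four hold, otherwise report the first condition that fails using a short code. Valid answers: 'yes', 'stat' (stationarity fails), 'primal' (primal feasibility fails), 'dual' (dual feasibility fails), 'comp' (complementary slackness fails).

Gradient of f: grad f(x) = Q x + c = (9, 3)
Constraint values g_i(x) = a_i^T x - b_i:
  g_1((-2, -3)) = 1
  g_2((-2, -3)) = 0
Stationarity residual: grad f(x) + sum_i lambda_i a_i = (0, 0)
  -> stationarity OK
Primal feasibility (all g_i <= 0): FAILS
Dual feasibility (all lambda_i >= 0): OK
Complementary slackness (lambda_i * g_i(x) = 0 for all i): OK

Verdict: the first failing condition is primal_feasibility -> primal.

primal


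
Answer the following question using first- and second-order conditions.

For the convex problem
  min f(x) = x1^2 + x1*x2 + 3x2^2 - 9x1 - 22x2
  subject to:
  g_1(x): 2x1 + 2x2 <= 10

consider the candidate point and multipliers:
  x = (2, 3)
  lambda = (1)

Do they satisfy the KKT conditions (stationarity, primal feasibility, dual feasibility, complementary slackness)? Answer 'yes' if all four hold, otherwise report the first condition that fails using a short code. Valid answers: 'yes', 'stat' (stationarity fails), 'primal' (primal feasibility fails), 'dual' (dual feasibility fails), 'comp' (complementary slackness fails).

Gradient of f: grad f(x) = Q x + c = (-2, -2)
Constraint values g_i(x) = a_i^T x - b_i:
  g_1((2, 3)) = 0
Stationarity residual: grad f(x) + sum_i lambda_i a_i = (0, 0)
  -> stationarity OK
Primal feasibility (all g_i <= 0): OK
Dual feasibility (all lambda_i >= 0): OK
Complementary slackness (lambda_i * g_i(x) = 0 for all i): OK

Verdict: yes, KKT holds.

yes


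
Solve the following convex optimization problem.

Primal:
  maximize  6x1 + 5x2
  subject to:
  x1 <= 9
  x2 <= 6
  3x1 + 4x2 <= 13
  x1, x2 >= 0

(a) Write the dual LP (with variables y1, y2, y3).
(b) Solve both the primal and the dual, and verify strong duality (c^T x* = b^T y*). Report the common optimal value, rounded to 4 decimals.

The standard primal-dual pair for 'max c^T x s.t. A x <= b, x >= 0' is:
  Dual:  min b^T y  s.t.  A^T y >= c,  y >= 0.

So the dual LP is:
  minimize  9y1 + 6y2 + 13y3
  subject to:
    y1 + 3y3 >= 6
    y2 + 4y3 >= 5
    y1, y2, y3 >= 0

Solving the primal: x* = (4.3333, 0).
  primal value c^T x* = 26.
Solving the dual: y* = (0, 0, 2).
  dual value b^T y* = 26.
Strong duality: c^T x* = b^T y*. Confirmed.

26


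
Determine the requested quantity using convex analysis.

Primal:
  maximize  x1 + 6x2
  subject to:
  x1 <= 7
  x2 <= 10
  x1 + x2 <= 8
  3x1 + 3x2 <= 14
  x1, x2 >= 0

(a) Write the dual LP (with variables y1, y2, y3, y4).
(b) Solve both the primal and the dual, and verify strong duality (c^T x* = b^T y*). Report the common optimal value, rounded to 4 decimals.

The standard primal-dual pair for 'max c^T x s.t. A x <= b, x >= 0' is:
  Dual:  min b^T y  s.t.  A^T y >= c,  y >= 0.

So the dual LP is:
  minimize  7y1 + 10y2 + 8y3 + 14y4
  subject to:
    y1 + y3 + 3y4 >= 1
    y2 + y3 + 3y4 >= 6
    y1, y2, y3, y4 >= 0

Solving the primal: x* = (0, 4.6667).
  primal value c^T x* = 28.
Solving the dual: y* = (0, 0, 0, 2).
  dual value b^T y* = 28.
Strong duality: c^T x* = b^T y*. Confirmed.

28


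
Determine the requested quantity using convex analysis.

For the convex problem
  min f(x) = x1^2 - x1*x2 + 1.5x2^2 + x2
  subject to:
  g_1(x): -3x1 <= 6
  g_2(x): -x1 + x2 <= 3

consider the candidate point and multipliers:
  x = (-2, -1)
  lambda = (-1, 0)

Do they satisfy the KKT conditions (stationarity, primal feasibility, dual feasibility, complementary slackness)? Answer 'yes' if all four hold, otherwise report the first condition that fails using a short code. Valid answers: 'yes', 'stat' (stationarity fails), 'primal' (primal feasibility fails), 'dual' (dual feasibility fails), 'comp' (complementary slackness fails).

Gradient of f: grad f(x) = Q x + c = (-3, 0)
Constraint values g_i(x) = a_i^T x - b_i:
  g_1((-2, -1)) = 0
  g_2((-2, -1)) = -2
Stationarity residual: grad f(x) + sum_i lambda_i a_i = (0, 0)
  -> stationarity OK
Primal feasibility (all g_i <= 0): OK
Dual feasibility (all lambda_i >= 0): FAILS
Complementary slackness (lambda_i * g_i(x) = 0 for all i): OK

Verdict: the first failing condition is dual_feasibility -> dual.

dual


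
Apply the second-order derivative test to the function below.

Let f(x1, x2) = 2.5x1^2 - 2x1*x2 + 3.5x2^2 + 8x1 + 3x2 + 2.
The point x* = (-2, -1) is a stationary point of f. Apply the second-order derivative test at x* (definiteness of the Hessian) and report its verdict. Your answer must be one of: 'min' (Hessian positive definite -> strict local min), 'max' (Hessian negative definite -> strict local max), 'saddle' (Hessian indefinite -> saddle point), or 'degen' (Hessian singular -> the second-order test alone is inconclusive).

Compute the Hessian H = grad^2 f:
  H = [[5, -2], [-2, 7]]
Verify stationarity: grad f(x*) = H x* + g = (0, 0).
Eigenvalues of H: 3.7639, 8.2361.
Both eigenvalues > 0, so H is positive definite -> x* is a strict local min.

min


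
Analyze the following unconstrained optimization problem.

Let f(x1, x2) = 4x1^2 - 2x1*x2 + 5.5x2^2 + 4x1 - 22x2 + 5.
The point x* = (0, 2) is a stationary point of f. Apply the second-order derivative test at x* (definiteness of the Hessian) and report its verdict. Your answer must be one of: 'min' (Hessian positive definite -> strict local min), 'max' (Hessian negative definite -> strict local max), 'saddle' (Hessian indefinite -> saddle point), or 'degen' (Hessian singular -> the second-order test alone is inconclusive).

Compute the Hessian H = grad^2 f:
  H = [[8, -2], [-2, 11]]
Verify stationarity: grad f(x*) = H x* + g = (0, 0).
Eigenvalues of H: 7, 12.
Both eigenvalues > 0, so H is positive definite -> x* is a strict local min.

min


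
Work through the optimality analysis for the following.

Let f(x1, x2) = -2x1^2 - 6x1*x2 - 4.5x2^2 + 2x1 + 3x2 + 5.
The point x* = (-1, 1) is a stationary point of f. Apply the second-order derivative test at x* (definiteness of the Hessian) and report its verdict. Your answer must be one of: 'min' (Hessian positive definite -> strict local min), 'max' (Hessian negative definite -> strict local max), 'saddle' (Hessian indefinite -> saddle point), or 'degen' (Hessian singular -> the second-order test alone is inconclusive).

Compute the Hessian H = grad^2 f:
  H = [[-4, -6], [-6, -9]]
Verify stationarity: grad f(x*) = H x* + g = (0, 0).
Eigenvalues of H: -13, 0.
H has a zero eigenvalue (singular; negative semidefinite but not definite), so H is neither positive definite, negative definite, nor indefinite. The second-order test alone is inconclusive -> degen.
(Indeed, f is constant along the null direction of H through x*, so x* is not a strict local extremum.)

degen


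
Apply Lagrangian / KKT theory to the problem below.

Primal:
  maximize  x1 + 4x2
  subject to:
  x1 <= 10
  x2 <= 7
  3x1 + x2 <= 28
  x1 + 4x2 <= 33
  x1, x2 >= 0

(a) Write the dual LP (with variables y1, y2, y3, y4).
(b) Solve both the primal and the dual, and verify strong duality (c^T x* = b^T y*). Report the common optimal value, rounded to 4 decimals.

The standard primal-dual pair for 'max c^T x s.t. A x <= b, x >= 0' is:
  Dual:  min b^T y  s.t.  A^T y >= c,  y >= 0.

So the dual LP is:
  minimize  10y1 + 7y2 + 28y3 + 33y4
  subject to:
    y1 + 3y3 + y4 >= 1
    y2 + y3 + 4y4 >= 4
    y1, y2, y3, y4 >= 0

Solving the primal: x* = (7.1818, 6.4545).
  primal value c^T x* = 33.
Solving the dual: y* = (0, 0, 0, 1).
  dual value b^T y* = 33.
Strong duality: c^T x* = b^T y*. Confirmed.

33


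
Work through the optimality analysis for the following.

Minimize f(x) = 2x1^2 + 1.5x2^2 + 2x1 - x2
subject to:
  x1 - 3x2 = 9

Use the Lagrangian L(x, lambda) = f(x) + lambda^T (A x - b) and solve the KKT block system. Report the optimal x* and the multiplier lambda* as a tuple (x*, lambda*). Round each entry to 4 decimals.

Form the Lagrangian:
  L(x, lambda) = (1/2) x^T Q x + c^T x + lambda^T (A x - b)
Stationarity (grad_x L = 0): Q x + c + A^T lambda = 0.
Primal feasibility: A x = b.

This gives the KKT block system:
  [ Q   A^T ] [ x     ]   [-c ]
  [ A    0  ] [ lambda ] = [ b ]

Solving the linear system:
  x*      = (0.3077, -2.8974)
  lambda* = (-3.2308)
  f(x*)   = 16.2949

x* = (0.3077, -2.8974), lambda* = (-3.2308)


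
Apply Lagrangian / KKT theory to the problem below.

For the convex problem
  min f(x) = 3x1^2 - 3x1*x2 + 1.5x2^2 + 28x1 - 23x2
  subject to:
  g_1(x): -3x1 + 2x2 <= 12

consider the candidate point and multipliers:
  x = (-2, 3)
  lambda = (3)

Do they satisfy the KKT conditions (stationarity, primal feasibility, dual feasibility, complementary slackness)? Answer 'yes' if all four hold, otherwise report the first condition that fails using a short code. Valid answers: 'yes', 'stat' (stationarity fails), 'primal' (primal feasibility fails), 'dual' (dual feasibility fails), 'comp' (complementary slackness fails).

Gradient of f: grad f(x) = Q x + c = (7, -8)
Constraint values g_i(x) = a_i^T x - b_i:
  g_1((-2, 3)) = 0
Stationarity residual: grad f(x) + sum_i lambda_i a_i = (-2, -2)
  -> stationarity FAILS
Primal feasibility (all g_i <= 0): OK
Dual feasibility (all lambda_i >= 0): OK
Complementary slackness (lambda_i * g_i(x) = 0 for all i): OK

Verdict: the first failing condition is stationarity -> stat.

stat


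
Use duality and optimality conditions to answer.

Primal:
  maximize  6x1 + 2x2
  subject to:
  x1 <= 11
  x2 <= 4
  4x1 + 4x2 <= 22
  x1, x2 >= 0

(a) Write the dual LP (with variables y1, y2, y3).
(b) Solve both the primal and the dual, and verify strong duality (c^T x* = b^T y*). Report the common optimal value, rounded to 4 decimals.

The standard primal-dual pair for 'max c^T x s.t. A x <= b, x >= 0' is:
  Dual:  min b^T y  s.t.  A^T y >= c,  y >= 0.

So the dual LP is:
  minimize  11y1 + 4y2 + 22y3
  subject to:
    y1 + 4y3 >= 6
    y2 + 4y3 >= 2
    y1, y2, y3 >= 0

Solving the primal: x* = (5.5, 0).
  primal value c^T x* = 33.
Solving the dual: y* = (0, 0, 1.5).
  dual value b^T y* = 33.
Strong duality: c^T x* = b^T y*. Confirmed.

33


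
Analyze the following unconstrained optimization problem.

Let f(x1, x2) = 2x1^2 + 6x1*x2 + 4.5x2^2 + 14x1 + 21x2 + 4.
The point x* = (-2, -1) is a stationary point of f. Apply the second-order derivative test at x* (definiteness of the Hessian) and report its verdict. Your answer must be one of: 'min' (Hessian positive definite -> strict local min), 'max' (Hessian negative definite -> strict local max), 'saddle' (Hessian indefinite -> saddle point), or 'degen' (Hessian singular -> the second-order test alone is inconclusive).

Compute the Hessian H = grad^2 f:
  H = [[4, 6], [6, 9]]
Verify stationarity: grad f(x*) = H x* + g = (0, 0).
Eigenvalues of H: 0, 13.
H has a zero eigenvalue (singular; positive semidefinite but not definite), so H is neither positive definite, negative definite, nor indefinite. The second-order test alone is inconclusive -> degen.
(Indeed, f is constant along the null direction of H through x*, so x* is not a strict local extremum.)

degen


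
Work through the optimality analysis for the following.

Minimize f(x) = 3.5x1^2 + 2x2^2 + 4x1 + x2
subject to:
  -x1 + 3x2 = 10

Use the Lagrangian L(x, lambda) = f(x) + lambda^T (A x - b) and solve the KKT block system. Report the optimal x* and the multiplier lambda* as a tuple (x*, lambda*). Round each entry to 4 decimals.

Form the Lagrangian:
  L(x, lambda) = (1/2) x^T Q x + c^T x + lambda^T (A x - b)
Stationarity (grad_x L = 0): Q x + c + A^T lambda = 0.
Primal feasibility: A x = b.

This gives the KKT block system:
  [ Q   A^T ] [ x     ]   [-c ]
  [ A    0  ] [ lambda ] = [ b ]

Solving the linear system:
  x*      = (-1.1791, 2.9403)
  lambda* = (-4.2537)
  f(x*)   = 20.3806

x* = (-1.1791, 2.9403), lambda* = (-4.2537)


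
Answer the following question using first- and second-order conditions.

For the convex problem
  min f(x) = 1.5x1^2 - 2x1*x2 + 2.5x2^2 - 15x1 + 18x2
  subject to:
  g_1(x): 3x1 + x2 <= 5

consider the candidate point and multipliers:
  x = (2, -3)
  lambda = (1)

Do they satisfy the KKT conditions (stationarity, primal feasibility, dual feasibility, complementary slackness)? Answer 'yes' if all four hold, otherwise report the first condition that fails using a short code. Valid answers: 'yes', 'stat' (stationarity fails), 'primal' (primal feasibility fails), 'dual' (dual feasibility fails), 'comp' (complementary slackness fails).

Gradient of f: grad f(x) = Q x + c = (-3, -1)
Constraint values g_i(x) = a_i^T x - b_i:
  g_1((2, -3)) = -2
Stationarity residual: grad f(x) + sum_i lambda_i a_i = (0, 0)
  -> stationarity OK
Primal feasibility (all g_i <= 0): OK
Dual feasibility (all lambda_i >= 0): OK
Complementary slackness (lambda_i * g_i(x) = 0 for all i): FAILS

Verdict: the first failing condition is complementary_slackness -> comp.

comp


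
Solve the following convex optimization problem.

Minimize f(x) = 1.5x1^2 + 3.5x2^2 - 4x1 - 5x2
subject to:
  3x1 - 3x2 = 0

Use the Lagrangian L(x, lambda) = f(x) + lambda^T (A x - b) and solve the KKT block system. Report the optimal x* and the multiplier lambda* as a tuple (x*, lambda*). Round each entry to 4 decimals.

Form the Lagrangian:
  L(x, lambda) = (1/2) x^T Q x + c^T x + lambda^T (A x - b)
Stationarity (grad_x L = 0): Q x + c + A^T lambda = 0.
Primal feasibility: A x = b.

This gives the KKT block system:
  [ Q   A^T ] [ x     ]   [-c ]
  [ A    0  ] [ lambda ] = [ b ]

Solving the linear system:
  x*      = (0.9, 0.9)
  lambda* = (0.4333)
  f(x*)   = -4.05

x* = (0.9, 0.9), lambda* = (0.4333)


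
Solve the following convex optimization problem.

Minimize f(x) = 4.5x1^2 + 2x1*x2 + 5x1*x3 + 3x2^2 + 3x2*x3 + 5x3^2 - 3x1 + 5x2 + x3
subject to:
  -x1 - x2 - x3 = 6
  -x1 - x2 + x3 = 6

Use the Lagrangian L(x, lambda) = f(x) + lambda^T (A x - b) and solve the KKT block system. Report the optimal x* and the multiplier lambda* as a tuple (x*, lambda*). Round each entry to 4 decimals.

Form the Lagrangian:
  L(x, lambda) = (1/2) x^T Q x + c^T x + lambda^T (A x - b)
Stationarity (grad_x L = 0): Q x + c + A^T lambda = 0.
Primal feasibility: A x = b.

This gives the KKT block system:
  [ Q   A^T ] [ x     ]   [-c ]
  [ A    0  ] [ lambda ] = [ b ]

Solving the linear system:
  x*      = (-1.4545, -4.5455, 0)
  lambda* = (-22.5455, -2.6364)
  f(x*)   = 66.3636

x* = (-1.4545, -4.5455, 0), lambda* = (-22.5455, -2.6364)


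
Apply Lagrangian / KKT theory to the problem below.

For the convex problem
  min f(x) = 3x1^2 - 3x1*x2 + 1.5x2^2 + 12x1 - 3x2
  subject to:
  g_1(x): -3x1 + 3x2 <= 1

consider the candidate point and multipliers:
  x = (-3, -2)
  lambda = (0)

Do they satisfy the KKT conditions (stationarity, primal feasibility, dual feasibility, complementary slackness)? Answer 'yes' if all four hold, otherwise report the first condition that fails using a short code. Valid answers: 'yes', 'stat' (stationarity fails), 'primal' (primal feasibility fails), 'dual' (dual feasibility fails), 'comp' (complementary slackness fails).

Gradient of f: grad f(x) = Q x + c = (0, 0)
Constraint values g_i(x) = a_i^T x - b_i:
  g_1((-3, -2)) = 2
Stationarity residual: grad f(x) + sum_i lambda_i a_i = (0, 0)
  -> stationarity OK
Primal feasibility (all g_i <= 0): FAILS
Dual feasibility (all lambda_i >= 0): OK
Complementary slackness (lambda_i * g_i(x) = 0 for all i): OK

Verdict: the first failing condition is primal_feasibility -> primal.

primal


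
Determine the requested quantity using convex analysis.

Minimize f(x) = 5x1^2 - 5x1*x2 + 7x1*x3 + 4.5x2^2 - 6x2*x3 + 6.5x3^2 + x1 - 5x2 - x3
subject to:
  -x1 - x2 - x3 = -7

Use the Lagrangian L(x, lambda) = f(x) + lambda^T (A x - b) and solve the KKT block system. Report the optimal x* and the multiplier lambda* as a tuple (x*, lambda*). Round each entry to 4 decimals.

Form the Lagrangian:
  L(x, lambda) = (1/2) x^T Q x + c^T x + lambda^T (A x - b)
Stationarity (grad_x L = 0): Q x + c + A^T lambda = 0.
Primal feasibility: A x = b.

This gives the KKT block system:
  [ Q   A^T ] [ x     ]   [-c ]
  [ A    0  ] [ lambda ] = [ b ]

Solving the linear system:
  x*      = (1.5603, 3.7082, 1.7315)
  lambda* = (10.1829)
  f(x*)   = 26.284

x* = (1.5603, 3.7082, 1.7315), lambda* = (10.1829)


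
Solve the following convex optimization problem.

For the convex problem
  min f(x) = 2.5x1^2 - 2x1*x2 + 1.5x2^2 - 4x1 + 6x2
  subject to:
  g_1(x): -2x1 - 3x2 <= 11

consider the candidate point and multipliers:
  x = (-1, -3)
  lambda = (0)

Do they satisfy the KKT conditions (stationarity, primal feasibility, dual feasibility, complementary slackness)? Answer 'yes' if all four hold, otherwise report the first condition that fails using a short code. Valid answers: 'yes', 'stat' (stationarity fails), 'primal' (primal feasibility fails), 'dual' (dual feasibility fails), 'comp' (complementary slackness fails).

Gradient of f: grad f(x) = Q x + c = (-3, -1)
Constraint values g_i(x) = a_i^T x - b_i:
  g_1((-1, -3)) = 0
Stationarity residual: grad f(x) + sum_i lambda_i a_i = (-3, -1)
  -> stationarity FAILS
Primal feasibility (all g_i <= 0): OK
Dual feasibility (all lambda_i >= 0): OK
Complementary slackness (lambda_i * g_i(x) = 0 for all i): OK

Verdict: the first failing condition is stationarity -> stat.

stat


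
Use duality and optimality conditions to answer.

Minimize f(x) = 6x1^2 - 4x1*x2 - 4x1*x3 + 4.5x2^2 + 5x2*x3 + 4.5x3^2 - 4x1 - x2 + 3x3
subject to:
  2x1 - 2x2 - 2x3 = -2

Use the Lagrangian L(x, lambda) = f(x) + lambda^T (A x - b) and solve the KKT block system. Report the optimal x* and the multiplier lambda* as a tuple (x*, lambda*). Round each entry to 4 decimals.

Form the Lagrangian:
  L(x, lambda) = (1/2) x^T Q x + c^T x + lambda^T (A x - b)
Stationarity (grad_x L = 0): Q x + c + A^T lambda = 0.
Primal feasibility: A x = b.

This gives the KKT block system:
  [ Q   A^T ] [ x     ]   [-c ]
  [ A    0  ] [ lambda ] = [ b ]

Solving the linear system:
  x*      = (0, 1, 0)
  lambda* = (4)
  f(x*)   = 3.5

x* = (0, 1, 0), lambda* = (4)


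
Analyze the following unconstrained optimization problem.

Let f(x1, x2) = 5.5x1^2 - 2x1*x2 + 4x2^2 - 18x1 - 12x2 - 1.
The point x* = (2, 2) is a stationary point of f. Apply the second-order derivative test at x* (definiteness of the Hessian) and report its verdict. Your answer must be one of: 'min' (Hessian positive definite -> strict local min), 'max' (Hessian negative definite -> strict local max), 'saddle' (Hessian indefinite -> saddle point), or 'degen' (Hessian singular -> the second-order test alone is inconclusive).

Compute the Hessian H = grad^2 f:
  H = [[11, -2], [-2, 8]]
Verify stationarity: grad f(x*) = H x* + g = (0, 0).
Eigenvalues of H: 7, 12.
Both eigenvalues > 0, so H is positive definite -> x* is a strict local min.

min


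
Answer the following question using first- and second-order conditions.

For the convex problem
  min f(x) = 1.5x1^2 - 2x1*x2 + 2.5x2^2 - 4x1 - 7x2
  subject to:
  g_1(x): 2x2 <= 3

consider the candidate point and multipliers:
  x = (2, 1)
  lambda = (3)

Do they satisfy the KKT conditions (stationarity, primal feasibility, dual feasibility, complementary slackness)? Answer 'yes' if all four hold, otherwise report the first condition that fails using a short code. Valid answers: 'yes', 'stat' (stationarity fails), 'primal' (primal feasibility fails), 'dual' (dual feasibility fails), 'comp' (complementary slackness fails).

Gradient of f: grad f(x) = Q x + c = (0, -6)
Constraint values g_i(x) = a_i^T x - b_i:
  g_1((2, 1)) = -1
Stationarity residual: grad f(x) + sum_i lambda_i a_i = (0, 0)
  -> stationarity OK
Primal feasibility (all g_i <= 0): OK
Dual feasibility (all lambda_i >= 0): OK
Complementary slackness (lambda_i * g_i(x) = 0 for all i): FAILS

Verdict: the first failing condition is complementary_slackness -> comp.

comp


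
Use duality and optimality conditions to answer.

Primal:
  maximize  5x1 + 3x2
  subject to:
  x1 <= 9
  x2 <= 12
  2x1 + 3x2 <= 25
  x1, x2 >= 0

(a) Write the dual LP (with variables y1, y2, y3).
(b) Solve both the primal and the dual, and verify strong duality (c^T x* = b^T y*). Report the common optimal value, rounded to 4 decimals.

The standard primal-dual pair for 'max c^T x s.t. A x <= b, x >= 0' is:
  Dual:  min b^T y  s.t.  A^T y >= c,  y >= 0.

So the dual LP is:
  minimize  9y1 + 12y2 + 25y3
  subject to:
    y1 + 2y3 >= 5
    y2 + 3y3 >= 3
    y1, y2, y3 >= 0

Solving the primal: x* = (9, 2.3333).
  primal value c^T x* = 52.
Solving the dual: y* = (3, 0, 1).
  dual value b^T y* = 52.
Strong duality: c^T x* = b^T y*. Confirmed.

52


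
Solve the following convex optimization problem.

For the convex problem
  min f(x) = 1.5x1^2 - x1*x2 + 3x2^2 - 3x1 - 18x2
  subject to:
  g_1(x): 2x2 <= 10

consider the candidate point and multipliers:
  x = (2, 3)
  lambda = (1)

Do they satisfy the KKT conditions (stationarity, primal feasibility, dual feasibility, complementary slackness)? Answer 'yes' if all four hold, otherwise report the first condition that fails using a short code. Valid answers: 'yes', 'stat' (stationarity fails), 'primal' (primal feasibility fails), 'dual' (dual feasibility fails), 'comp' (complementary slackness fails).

Gradient of f: grad f(x) = Q x + c = (0, -2)
Constraint values g_i(x) = a_i^T x - b_i:
  g_1((2, 3)) = -4
Stationarity residual: grad f(x) + sum_i lambda_i a_i = (0, 0)
  -> stationarity OK
Primal feasibility (all g_i <= 0): OK
Dual feasibility (all lambda_i >= 0): OK
Complementary slackness (lambda_i * g_i(x) = 0 for all i): FAILS

Verdict: the first failing condition is complementary_slackness -> comp.

comp


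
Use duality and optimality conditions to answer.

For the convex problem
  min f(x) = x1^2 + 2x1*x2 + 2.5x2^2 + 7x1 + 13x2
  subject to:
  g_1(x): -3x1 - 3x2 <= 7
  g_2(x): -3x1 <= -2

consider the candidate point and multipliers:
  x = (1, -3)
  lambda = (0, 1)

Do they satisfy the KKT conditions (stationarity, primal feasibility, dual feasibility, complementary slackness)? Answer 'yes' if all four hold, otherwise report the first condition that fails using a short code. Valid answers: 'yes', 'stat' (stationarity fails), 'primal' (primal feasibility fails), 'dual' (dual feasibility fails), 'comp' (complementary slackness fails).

Gradient of f: grad f(x) = Q x + c = (3, 0)
Constraint values g_i(x) = a_i^T x - b_i:
  g_1((1, -3)) = -1
  g_2((1, -3)) = -1
Stationarity residual: grad f(x) + sum_i lambda_i a_i = (0, 0)
  -> stationarity OK
Primal feasibility (all g_i <= 0): OK
Dual feasibility (all lambda_i >= 0): OK
Complementary slackness (lambda_i * g_i(x) = 0 for all i): FAILS

Verdict: the first failing condition is complementary_slackness -> comp.

comp


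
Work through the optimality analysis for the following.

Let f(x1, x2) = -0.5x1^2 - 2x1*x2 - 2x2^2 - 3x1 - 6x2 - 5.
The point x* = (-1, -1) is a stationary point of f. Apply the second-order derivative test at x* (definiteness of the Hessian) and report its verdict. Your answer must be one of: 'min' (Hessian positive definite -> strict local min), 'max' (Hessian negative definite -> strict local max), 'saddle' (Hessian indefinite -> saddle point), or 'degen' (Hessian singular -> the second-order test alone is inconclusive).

Compute the Hessian H = grad^2 f:
  H = [[-1, -2], [-2, -4]]
Verify stationarity: grad f(x*) = H x* + g = (0, 0).
Eigenvalues of H: -5, 0.
H has a zero eigenvalue (singular; negative semidefinite but not definite), so H is neither positive definite, negative definite, nor indefinite. The second-order test alone is inconclusive -> degen.
(Indeed, f is constant along the null direction of H through x*, so x* is not a strict local extremum.)

degen


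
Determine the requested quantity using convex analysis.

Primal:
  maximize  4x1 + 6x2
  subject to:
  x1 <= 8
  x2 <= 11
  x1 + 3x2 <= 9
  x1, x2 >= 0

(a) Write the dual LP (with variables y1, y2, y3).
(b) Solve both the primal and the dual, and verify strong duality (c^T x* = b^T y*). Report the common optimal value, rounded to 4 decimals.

The standard primal-dual pair for 'max c^T x s.t. A x <= b, x >= 0' is:
  Dual:  min b^T y  s.t.  A^T y >= c,  y >= 0.

So the dual LP is:
  minimize  8y1 + 11y2 + 9y3
  subject to:
    y1 + y3 >= 4
    y2 + 3y3 >= 6
    y1, y2, y3 >= 0

Solving the primal: x* = (8, 0.3333).
  primal value c^T x* = 34.
Solving the dual: y* = (2, 0, 2).
  dual value b^T y* = 34.
Strong duality: c^T x* = b^T y*. Confirmed.

34
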